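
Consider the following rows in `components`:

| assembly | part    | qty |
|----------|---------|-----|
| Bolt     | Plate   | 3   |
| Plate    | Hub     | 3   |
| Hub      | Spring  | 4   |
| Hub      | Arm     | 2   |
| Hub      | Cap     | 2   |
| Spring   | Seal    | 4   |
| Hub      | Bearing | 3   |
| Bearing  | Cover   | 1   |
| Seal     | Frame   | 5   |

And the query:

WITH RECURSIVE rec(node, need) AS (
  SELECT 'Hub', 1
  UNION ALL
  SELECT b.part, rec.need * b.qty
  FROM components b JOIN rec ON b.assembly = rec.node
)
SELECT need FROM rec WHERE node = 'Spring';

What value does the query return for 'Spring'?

4

Base: (Hub, need=1).
Iteration 1: components of {Hub} -> Arm = 1*2 = 2, Bearing = 1*3 = 3, Cap = 1*2 = 2, Spring = 1*4 = 4.
Iteration 2: components of {Arm,Bearing,Cap,Spring} -> Cover = 3*1 = 3, Seal = 4*4 = 16.
Iteration 3: components of {Cover,Seal} -> Frame = 16*5 = 80.
Iteration 4: no further components; recursion stops.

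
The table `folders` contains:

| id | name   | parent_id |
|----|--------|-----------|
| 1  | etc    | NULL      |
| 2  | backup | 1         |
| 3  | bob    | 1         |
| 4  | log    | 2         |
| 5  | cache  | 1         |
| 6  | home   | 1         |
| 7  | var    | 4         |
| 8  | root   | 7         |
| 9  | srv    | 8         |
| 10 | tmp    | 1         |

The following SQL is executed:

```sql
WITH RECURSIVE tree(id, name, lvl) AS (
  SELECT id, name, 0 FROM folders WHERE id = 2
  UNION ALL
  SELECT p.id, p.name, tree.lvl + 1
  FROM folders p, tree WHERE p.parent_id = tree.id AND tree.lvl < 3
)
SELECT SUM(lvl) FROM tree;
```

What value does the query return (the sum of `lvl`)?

Base: id=2 (backup) at lvl 0.
Iteration 1: rows with parent_id in {2} -> log (id 4, lvl 1).
Iteration 2: rows with parent_id in {4} -> var (id 7, lvl 2).
Iteration 3: rows with parent_id in {7} -> root (id 8, lvl 3).
Iteration 4: lvl < 3 fails for all current rows; recursion stops.
SUM(lvl) = 0 + 1 + 2 + 3 = 6.

6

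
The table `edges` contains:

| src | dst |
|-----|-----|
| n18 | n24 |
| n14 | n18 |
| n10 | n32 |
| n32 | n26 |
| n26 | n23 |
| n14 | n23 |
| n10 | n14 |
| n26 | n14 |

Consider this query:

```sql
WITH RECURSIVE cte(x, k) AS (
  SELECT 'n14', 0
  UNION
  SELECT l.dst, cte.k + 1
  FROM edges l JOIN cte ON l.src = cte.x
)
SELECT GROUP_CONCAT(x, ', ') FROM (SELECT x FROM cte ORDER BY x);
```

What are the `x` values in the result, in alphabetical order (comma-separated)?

n14, n18, n23, n24

Base: (n14, k=0).
Iteration 1: edges from {n14} -> (n18, k=1), (n23, k=1).
Iteration 2: edges from {n18,n23} -> (n24, k=2).
Iteration 3: no outgoing edges from {n24}; recursion stops.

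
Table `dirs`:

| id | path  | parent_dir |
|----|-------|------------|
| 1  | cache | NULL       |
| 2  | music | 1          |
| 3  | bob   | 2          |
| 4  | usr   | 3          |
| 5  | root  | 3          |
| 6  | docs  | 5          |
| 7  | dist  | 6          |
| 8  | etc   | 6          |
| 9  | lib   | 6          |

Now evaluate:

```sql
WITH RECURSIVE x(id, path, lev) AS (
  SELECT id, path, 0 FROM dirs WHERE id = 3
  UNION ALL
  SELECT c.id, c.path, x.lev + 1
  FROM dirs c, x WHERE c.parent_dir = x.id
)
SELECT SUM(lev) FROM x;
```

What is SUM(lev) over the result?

Base: id=3 (bob) at lev 0.
Iteration 1: rows with parent_dir in {3} -> usr (id 4, lev 1), root (id 5, lev 1).
Iteration 2: rows with parent_dir in {4,5} -> docs (id 6, lev 2).
Iteration 3: rows with parent_dir in {6} -> dist (id 7, lev 3), etc (id 8, lev 3), lib (id 9, lev 3).
Iteration 4: no rows with parent_dir in {7,8,9}; recursion stops.
SUM(lev) = 0 + 1 + 1 + 2 + 3 + 3 + 3 = 13.

13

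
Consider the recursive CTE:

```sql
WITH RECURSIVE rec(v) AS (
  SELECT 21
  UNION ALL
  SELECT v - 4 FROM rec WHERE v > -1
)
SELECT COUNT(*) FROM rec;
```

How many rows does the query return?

7

Base: v=21.
Iteration 1: 21 > -1 holds -> v = 21 - 4 = 17.
Iteration 2: 17 > -1 holds -> v = 17 - 4 = 13.
Iteration 3: 13 > -1 holds -> v = 13 - 4 = 9.
Iteration 4: 9 > -1 holds -> v = 9 - 4 = 5.
Iteration 5: 5 > -1 holds -> v = 5 - 4 = 1.
Iteration 6: 1 > -1 holds -> v = 1 - 4 = -3.
Iteration 7: -3 > -1 fails; recursion stops.
Total rows emitted: 7.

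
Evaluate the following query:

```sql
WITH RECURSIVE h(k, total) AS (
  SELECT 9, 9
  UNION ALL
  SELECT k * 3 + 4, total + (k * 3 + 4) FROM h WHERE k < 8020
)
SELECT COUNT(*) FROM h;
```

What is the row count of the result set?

Base: k=9, total=9.
Iteration 1: 9 < 8020 holds -> k = 9 * 3 + 4 = 31, total = 9 + 31 = 40.
Iteration 2: 31 < 8020 holds -> k = 31 * 3 + 4 = 97, total = 40 + 97 = 137.
Iteration 3: 97 < 8020 holds -> k = 97 * 3 + 4 = 295, total = 137 + 295 = 432.
Iteration 4: 295 < 8020 holds -> k = 295 * 3 + 4 = 889, total = 432 + 889 = 1321.
Iteration 5: 889 < 8020 holds -> k = 889 * 3 + 4 = 2671, total = 1321 + 2671 = 3992.
Iteration 6: 2671 < 8020 holds -> k = 2671 * 3 + 4 = 8017, total = 3992 + 8017 = 12009.
Iteration 7: 8017 < 8020 holds -> k = 8017 * 3 + 4 = 24055, total = 12009 + 24055 = 36064.
Iteration 8: 24055 < 8020 fails; recursion stops.
Total rows emitted: 8.

8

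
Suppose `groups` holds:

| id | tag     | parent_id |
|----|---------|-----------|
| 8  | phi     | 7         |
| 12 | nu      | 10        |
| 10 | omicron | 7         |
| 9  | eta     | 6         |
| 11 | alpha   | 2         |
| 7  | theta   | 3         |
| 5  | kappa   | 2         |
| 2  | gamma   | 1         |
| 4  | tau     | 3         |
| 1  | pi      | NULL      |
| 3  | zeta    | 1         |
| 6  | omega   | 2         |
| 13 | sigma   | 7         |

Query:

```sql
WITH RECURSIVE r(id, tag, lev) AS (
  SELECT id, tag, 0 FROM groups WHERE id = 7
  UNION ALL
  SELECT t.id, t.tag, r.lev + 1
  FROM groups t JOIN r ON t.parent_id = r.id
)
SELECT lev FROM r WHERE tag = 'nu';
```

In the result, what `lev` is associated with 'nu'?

2

Base: id=7 (theta) at lev 0.
Iteration 1: rows with parent_id in {7} -> phi (id 8, lev 1), omicron (id 10, lev 1), sigma (id 13, lev 1).
Iteration 2: rows with parent_id in {8,10,13} -> nu (id 12, lev 2).
Iteration 3: no rows with parent_id in {12}; recursion stops.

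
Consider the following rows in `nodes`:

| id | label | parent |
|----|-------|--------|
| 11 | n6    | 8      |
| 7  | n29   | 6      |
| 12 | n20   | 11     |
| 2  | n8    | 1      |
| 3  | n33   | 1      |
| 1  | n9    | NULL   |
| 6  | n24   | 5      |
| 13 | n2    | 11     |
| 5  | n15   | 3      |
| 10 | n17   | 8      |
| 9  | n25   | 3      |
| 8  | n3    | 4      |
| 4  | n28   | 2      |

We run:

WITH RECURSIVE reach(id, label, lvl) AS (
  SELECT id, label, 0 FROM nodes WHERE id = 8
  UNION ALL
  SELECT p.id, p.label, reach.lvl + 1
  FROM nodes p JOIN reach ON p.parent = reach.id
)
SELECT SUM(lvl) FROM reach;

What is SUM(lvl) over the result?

6

Base: id=8 (n3) at lvl 0.
Iteration 1: rows with parent in {8} -> n17 (id 10, lvl 1), n6 (id 11, lvl 1).
Iteration 2: rows with parent in {10,11} -> n20 (id 12, lvl 2), n2 (id 13, lvl 2).
Iteration 3: no rows with parent in {12,13}; recursion stops.
SUM(lvl) = 0 + 1 + 1 + 2 + 2 = 6.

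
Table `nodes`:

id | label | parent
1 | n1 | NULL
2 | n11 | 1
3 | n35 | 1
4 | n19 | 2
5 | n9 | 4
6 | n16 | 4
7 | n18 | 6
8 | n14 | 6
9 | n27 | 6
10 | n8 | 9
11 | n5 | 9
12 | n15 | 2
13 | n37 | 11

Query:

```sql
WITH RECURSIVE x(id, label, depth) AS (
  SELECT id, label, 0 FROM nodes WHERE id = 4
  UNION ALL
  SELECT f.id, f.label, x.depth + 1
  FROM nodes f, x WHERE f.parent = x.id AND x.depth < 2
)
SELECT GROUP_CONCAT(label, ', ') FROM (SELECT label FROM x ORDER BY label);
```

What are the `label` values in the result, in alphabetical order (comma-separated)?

Base: id=4 (n19) at depth 0.
Iteration 1: rows with parent in {4} -> n9 (id 5, depth 1), n16 (id 6, depth 1).
Iteration 2: rows with parent in {5,6} -> n18 (id 7, depth 2), n14 (id 8, depth 2), n27 (id 9, depth 2).
Iteration 3: depth < 2 fails for all current rows; recursion stops.

n14, n16, n18, n19, n27, n9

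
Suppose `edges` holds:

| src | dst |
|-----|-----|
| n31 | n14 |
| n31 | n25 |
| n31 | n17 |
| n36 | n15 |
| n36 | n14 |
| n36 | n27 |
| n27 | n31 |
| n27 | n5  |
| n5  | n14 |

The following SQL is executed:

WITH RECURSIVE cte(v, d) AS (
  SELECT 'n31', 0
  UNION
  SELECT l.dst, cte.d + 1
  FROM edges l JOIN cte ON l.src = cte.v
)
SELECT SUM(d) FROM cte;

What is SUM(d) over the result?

3

Base: (n31, d=0).
Iteration 1: edges from {n31} -> (n14, d=1), (n17, d=1), (n25, d=1).
Iteration 2: no outgoing edges from {n14,n17,n25}; recursion stops.
SUM(d) = 0 + 1 + 1 + 1 = 3.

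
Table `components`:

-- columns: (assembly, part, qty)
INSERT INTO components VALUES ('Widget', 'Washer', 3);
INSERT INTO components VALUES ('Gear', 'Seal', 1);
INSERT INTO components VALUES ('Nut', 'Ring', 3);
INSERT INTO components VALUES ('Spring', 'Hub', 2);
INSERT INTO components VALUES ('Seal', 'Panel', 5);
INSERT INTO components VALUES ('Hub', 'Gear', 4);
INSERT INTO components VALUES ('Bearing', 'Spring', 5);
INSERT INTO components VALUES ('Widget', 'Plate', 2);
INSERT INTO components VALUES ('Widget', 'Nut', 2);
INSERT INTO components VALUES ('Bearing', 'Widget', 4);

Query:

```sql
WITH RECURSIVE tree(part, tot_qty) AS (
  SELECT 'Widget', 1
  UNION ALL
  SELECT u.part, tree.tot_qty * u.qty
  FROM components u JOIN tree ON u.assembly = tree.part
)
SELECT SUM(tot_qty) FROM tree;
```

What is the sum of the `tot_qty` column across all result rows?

Base: (Widget, tot_qty=1).
Iteration 1: components of {Widget} -> Nut = 1*2 = 2, Plate = 1*2 = 2, Washer = 1*3 = 3.
Iteration 2: components of {Nut,Plate,Washer} -> Ring = 2*3 = 6.
Iteration 3: no further components; recursion stops.
SUM(tot_qty) = 1 + 3 + 2 + 2 + 6 = 14.

14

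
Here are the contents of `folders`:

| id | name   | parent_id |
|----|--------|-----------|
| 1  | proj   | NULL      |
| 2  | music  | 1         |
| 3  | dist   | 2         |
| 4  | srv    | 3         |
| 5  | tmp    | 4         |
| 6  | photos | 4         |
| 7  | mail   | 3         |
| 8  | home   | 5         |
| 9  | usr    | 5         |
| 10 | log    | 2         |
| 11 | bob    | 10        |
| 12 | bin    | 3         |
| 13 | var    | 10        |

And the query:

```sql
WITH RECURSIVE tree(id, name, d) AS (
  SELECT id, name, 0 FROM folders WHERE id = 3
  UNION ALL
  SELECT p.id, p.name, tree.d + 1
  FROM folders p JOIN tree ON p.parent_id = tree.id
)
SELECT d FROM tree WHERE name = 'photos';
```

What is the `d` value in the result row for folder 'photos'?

Base: id=3 (dist) at d 0.
Iteration 1: rows with parent_id in {3} -> srv (id 4, d 1), mail (id 7, d 1), bin (id 12, d 1).
Iteration 2: rows with parent_id in {4,7,12} -> tmp (id 5, d 2), photos (id 6, d 2).
Iteration 3: rows with parent_id in {5,6} -> home (id 8, d 3), usr (id 9, d 3).
Iteration 4: no rows with parent_id in {8,9}; recursion stops.

2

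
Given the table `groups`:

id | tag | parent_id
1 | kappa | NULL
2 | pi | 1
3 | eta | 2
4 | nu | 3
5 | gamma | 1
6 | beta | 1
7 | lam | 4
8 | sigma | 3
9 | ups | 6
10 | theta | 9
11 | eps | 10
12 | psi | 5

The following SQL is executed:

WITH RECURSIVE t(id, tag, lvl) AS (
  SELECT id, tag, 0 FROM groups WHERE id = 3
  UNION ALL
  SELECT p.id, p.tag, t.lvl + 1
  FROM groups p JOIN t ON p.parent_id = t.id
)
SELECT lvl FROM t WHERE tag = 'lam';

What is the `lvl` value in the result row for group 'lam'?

2

Base: id=3 (eta) at lvl 0.
Iteration 1: rows with parent_id in {3} -> nu (id 4, lvl 1), sigma (id 8, lvl 1).
Iteration 2: rows with parent_id in {4,8} -> lam (id 7, lvl 2).
Iteration 3: no rows with parent_id in {7}; recursion stops.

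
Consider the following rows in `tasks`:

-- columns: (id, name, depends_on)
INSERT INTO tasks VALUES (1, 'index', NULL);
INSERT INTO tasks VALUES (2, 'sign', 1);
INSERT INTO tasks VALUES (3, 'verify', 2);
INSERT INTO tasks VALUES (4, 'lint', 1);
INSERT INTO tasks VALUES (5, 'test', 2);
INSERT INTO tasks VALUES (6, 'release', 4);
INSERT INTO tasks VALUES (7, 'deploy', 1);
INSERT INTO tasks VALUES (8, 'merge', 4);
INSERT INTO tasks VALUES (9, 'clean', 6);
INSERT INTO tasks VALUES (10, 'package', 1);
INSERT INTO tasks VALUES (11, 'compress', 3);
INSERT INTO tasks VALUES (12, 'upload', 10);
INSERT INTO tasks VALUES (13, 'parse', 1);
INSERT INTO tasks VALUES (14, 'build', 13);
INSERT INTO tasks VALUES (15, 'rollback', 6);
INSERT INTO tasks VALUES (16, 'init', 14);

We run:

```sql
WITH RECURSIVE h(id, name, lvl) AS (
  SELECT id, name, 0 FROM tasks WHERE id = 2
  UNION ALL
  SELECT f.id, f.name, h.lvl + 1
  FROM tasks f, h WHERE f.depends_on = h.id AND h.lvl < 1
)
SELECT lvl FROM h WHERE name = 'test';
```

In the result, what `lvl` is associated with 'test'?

Base: id=2 (sign) at lvl 0.
Iteration 1: rows with depends_on in {2} -> verify (id 3, lvl 1), test (id 5, lvl 1).
Iteration 2: lvl < 1 fails for all current rows; recursion stops.

1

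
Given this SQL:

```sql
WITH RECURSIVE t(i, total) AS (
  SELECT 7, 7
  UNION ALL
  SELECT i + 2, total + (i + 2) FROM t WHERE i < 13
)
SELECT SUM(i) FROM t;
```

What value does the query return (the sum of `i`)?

Base: i=7, total=7.
Iteration 1: 7 < 13 holds -> i = 7 + 2 = 9, total = 7 + 9 = 16.
Iteration 2: 9 < 13 holds -> i = 9 + 2 = 11, total = 16 + 11 = 27.
Iteration 3: 11 < 13 holds -> i = 11 + 2 = 13, total = 27 + 13 = 40.
Iteration 4: 13 < 13 fails; recursion stops.
SUM(i) = 7 + 9 + 11 + 13 = 40.

40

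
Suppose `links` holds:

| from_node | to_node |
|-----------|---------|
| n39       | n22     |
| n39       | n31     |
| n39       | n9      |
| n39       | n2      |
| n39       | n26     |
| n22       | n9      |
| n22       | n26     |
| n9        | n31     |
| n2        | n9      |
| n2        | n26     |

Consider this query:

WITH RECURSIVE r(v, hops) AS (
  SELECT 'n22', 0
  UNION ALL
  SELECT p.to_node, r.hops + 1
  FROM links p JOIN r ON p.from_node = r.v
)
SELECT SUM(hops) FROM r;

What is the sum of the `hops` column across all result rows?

Base: (n22, hops=0).
Iteration 1: edges from {n22} -> (n26, hops=1), (n9, hops=1).
Iteration 2: edges from {n26,n9} -> (n31, hops=2).
Iteration 3: no outgoing edges from {n31}; recursion stops.
SUM(hops) = 0 + 1 + 1 + 2 = 4.

4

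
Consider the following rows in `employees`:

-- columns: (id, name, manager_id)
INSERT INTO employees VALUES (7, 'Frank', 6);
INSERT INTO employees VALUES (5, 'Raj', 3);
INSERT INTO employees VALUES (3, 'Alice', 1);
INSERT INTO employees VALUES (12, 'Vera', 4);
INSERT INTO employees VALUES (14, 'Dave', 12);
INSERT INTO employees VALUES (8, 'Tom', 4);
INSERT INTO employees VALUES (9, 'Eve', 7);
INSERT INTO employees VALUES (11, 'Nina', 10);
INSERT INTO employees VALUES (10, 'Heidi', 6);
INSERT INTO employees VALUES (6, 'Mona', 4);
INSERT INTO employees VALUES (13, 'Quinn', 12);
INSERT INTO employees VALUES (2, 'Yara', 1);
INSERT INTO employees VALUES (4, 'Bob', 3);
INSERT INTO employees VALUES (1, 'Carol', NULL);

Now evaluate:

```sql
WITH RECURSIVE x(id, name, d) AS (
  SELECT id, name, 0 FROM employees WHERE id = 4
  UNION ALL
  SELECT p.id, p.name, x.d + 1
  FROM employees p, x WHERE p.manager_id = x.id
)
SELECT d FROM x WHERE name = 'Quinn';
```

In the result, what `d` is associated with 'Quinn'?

2

Base: id=4 (Bob) at d 0.
Iteration 1: rows with manager_id in {4} -> Mona (id 6, d 1), Tom (id 8, d 1), Vera (id 12, d 1).
Iteration 2: rows with manager_id in {6,8,12} -> Frank (id 7, d 2), Heidi (id 10, d 2), Quinn (id 13, d 2), Dave (id 14, d 2).
Iteration 3: rows with manager_id in {7,10,13,14} -> Eve (id 9, d 3), Nina (id 11, d 3).
Iteration 4: no rows with manager_id in {9,11}; recursion stops.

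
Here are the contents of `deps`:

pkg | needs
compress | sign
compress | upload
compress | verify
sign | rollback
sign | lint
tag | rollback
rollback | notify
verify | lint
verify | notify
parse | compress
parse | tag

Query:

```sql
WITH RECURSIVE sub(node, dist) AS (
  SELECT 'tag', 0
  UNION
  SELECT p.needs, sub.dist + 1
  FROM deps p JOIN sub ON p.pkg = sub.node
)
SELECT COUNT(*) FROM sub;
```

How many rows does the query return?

Base: (tag, dist=0).
Iteration 1: edges from {tag} -> (rollback, dist=1).
Iteration 2: edges from {rollback} -> (notify, dist=2).
Iteration 3: no outgoing edges from {notify}; recursion stops.
Total rows emitted: 3.

3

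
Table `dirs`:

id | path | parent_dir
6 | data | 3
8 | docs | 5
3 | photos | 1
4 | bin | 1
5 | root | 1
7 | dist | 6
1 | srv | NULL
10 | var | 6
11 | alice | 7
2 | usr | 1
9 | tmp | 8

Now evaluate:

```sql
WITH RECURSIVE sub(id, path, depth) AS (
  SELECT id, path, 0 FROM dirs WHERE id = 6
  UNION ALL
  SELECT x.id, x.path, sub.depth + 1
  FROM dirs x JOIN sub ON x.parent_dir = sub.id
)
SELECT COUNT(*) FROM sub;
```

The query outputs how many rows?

Base: id=6 (data) at depth 0.
Iteration 1: rows with parent_dir in {6} -> dist (id 7, depth 1), var (id 10, depth 1).
Iteration 2: rows with parent_dir in {7,10} -> alice (id 11, depth 2).
Iteration 3: no rows with parent_dir in {11}; recursion stops.
Total rows emitted: 4.

4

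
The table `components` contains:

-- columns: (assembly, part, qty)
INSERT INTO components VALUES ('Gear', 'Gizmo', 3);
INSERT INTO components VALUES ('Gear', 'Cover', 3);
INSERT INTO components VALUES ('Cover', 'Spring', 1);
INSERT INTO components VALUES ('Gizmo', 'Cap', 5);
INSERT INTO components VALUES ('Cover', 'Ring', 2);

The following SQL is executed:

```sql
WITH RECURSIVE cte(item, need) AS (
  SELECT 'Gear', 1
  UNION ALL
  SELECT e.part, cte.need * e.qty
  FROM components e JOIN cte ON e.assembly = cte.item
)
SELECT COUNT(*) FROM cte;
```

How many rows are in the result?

6

Base: (Gear, need=1).
Iteration 1: components of {Gear} -> Cover = 1*3 = 3, Gizmo = 1*3 = 3.
Iteration 2: components of {Cover,Gizmo} -> Cap = 3*5 = 15, Ring = 3*2 = 6, Spring = 3*1 = 3.
Iteration 3: no further components; recursion stops.
Total rows emitted: 6.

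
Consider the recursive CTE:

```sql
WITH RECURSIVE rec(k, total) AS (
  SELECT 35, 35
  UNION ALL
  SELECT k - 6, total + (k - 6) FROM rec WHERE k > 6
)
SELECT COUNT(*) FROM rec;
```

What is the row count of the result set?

Base: k=35, total=35.
Iteration 1: 35 > 6 holds -> k = 35 - 6 = 29, total = 35 + 29 = 64.
Iteration 2: 29 > 6 holds -> k = 29 - 6 = 23, total = 64 + 23 = 87.
Iteration 3: 23 > 6 holds -> k = 23 - 6 = 17, total = 87 + 17 = 104.
Iteration 4: 17 > 6 holds -> k = 17 - 6 = 11, total = 104 + 11 = 115.
Iteration 5: 11 > 6 holds -> k = 11 - 6 = 5, total = 115 + 5 = 120.
Iteration 6: 5 > 6 fails; recursion stops.
Total rows emitted: 6.

6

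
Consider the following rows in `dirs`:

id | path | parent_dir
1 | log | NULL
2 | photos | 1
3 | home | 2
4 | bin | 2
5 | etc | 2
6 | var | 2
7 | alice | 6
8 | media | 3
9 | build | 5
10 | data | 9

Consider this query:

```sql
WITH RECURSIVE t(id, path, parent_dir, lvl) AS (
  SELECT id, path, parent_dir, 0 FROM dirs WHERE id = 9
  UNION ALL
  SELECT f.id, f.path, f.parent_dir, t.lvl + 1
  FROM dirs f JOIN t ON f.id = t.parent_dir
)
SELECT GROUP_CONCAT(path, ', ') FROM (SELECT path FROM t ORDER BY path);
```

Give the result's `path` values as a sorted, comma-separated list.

build, etc, log, photos

Base: id=9 (build), parent_dir=5, lvl 0.
Iteration 1: join on id=5 -> etc (id 5, parent_dir=2, lvl 1).
Iteration 2: join on id=2 -> photos (id 2, parent_dir=1, lvl 2).
Iteration 3: join on id=1 -> log (id 1, parent_dir=NULL, lvl 3).
Iteration 4: parent_dir is NULL; no match; recursion stops.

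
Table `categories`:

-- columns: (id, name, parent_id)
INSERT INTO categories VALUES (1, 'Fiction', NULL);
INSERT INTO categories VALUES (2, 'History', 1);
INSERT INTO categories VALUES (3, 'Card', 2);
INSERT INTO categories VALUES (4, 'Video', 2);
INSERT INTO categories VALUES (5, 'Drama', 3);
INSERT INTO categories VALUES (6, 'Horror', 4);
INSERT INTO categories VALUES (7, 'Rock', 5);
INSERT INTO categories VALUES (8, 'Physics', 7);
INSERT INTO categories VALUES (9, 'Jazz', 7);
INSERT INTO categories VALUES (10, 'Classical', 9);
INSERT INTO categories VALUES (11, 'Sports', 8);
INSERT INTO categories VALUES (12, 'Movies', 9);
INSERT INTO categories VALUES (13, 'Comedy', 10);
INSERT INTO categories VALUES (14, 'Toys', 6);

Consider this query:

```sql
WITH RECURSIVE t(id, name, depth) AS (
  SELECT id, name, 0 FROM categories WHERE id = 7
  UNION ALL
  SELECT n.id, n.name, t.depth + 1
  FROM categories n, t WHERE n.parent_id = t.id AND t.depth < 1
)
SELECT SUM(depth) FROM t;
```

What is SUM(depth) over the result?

Base: id=7 (Rock) at depth 0.
Iteration 1: rows with parent_id in {7} -> Physics (id 8, depth 1), Jazz (id 9, depth 1).
Iteration 2: depth < 1 fails for all current rows; recursion stops.
SUM(depth) = 0 + 1 + 1 = 2.

2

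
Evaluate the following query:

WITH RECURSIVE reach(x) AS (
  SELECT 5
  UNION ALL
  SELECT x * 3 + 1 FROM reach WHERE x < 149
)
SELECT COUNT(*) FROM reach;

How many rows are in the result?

Base: x=5.
Iteration 1: 5 < 149 holds -> x = 5 * 3 + 1 = 16.
Iteration 2: 16 < 149 holds -> x = 16 * 3 + 1 = 49.
Iteration 3: 49 < 149 holds -> x = 49 * 3 + 1 = 148.
Iteration 4: 148 < 149 holds -> x = 148 * 3 + 1 = 445.
Iteration 5: 445 < 149 fails; recursion stops.
Total rows emitted: 5.

5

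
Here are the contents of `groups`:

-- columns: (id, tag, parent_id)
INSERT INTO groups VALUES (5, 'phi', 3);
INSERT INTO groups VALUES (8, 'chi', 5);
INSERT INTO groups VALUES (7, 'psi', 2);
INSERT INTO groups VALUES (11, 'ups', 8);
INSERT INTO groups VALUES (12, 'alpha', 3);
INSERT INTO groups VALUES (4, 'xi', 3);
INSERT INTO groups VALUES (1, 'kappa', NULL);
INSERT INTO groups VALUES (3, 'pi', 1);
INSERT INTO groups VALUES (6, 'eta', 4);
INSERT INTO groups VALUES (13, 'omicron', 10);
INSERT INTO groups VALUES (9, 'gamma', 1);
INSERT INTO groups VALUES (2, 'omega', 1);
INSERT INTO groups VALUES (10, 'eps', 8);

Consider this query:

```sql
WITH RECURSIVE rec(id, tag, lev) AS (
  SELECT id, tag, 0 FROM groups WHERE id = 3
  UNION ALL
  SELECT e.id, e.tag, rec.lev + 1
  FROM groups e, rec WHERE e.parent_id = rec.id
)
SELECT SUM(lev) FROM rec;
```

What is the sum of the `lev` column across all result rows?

17

Base: id=3 (pi) at lev 0.
Iteration 1: rows with parent_id in {3} -> xi (id 4, lev 1), phi (id 5, lev 1), alpha (id 12, lev 1).
Iteration 2: rows with parent_id in {4,5,12} -> eta (id 6, lev 2), chi (id 8, lev 2).
Iteration 3: rows with parent_id in {6,8} -> eps (id 10, lev 3), ups (id 11, lev 3).
Iteration 4: rows with parent_id in {10,11} -> omicron (id 13, lev 4).
Iteration 5: no rows with parent_id in {13}; recursion stops.
SUM(lev) = 0 + 1 + 1 + 1 + 2 + 2 + 3 + 3 + 4 = 17.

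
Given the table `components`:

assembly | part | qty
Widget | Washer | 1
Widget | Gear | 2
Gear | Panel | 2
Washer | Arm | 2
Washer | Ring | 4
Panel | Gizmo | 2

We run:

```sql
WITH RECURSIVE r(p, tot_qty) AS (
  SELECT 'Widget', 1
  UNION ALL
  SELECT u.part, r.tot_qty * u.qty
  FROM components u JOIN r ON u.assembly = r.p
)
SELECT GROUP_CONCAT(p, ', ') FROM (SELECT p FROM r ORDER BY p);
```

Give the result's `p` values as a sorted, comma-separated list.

Arm, Gear, Gizmo, Panel, Ring, Washer, Widget

Base: (Widget, tot_qty=1).
Iteration 1: components of {Widget} -> Gear = 1*2 = 2, Washer = 1*1 = 1.
Iteration 2: components of {Gear,Washer} -> Arm = 1*2 = 2, Panel = 2*2 = 4, Ring = 1*4 = 4.
Iteration 3: components of {Arm,Panel,Ring} -> Gizmo = 4*2 = 8.
Iteration 4: no further components; recursion stops.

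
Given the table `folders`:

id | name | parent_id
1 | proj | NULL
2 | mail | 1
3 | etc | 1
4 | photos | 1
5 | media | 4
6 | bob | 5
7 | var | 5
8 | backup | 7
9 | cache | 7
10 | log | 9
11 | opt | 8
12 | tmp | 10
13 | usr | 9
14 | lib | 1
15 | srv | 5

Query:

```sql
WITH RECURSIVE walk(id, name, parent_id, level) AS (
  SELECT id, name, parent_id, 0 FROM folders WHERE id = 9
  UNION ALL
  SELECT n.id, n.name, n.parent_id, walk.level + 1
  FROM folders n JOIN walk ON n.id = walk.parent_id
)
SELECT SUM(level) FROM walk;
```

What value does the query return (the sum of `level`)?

10

Base: id=9 (cache), parent_id=7, level 0.
Iteration 1: join on id=7 -> var (id 7, parent_id=5, level 1).
Iteration 2: join on id=5 -> media (id 5, parent_id=4, level 2).
Iteration 3: join on id=4 -> photos (id 4, parent_id=1, level 3).
Iteration 4: join on id=1 -> proj (id 1, parent_id=NULL, level 4).
Iteration 5: parent_id is NULL; no match; recursion stops.
SUM(level) = 0 + 1 + 2 + 3 + 4 = 10.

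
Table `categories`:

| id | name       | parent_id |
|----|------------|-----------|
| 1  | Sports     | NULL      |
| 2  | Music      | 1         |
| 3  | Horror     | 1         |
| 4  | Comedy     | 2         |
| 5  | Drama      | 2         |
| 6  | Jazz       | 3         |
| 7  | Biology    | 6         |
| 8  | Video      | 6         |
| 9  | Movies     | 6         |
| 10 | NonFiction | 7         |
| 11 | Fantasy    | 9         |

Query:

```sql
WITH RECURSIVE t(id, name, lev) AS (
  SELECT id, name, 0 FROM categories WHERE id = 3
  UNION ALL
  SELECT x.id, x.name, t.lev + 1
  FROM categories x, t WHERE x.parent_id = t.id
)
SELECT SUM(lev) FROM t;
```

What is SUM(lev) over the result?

13

Base: id=3 (Horror) at lev 0.
Iteration 1: rows with parent_id in {3} -> Jazz (id 6, lev 1).
Iteration 2: rows with parent_id in {6} -> Biology (id 7, lev 2), Video (id 8, lev 2), Movies (id 9, lev 2).
Iteration 3: rows with parent_id in {7,8,9} -> NonFiction (id 10, lev 3), Fantasy (id 11, lev 3).
Iteration 4: no rows with parent_id in {10,11}; recursion stops.
SUM(lev) = 0 + 1 + 2 + 2 + 2 + 3 + 3 = 13.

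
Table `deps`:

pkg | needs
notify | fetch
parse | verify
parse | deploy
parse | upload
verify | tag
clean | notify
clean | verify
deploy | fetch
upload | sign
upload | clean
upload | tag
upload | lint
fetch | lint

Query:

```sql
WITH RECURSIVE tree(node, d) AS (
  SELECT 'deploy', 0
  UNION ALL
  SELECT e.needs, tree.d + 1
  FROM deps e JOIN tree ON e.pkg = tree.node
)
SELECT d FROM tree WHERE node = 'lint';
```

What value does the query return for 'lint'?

Base: (deploy, d=0).
Iteration 1: edges from {deploy} -> (fetch, d=1).
Iteration 2: edges from {fetch} -> (lint, d=2).
Iteration 3: no outgoing edges from {lint}; recursion stops.

2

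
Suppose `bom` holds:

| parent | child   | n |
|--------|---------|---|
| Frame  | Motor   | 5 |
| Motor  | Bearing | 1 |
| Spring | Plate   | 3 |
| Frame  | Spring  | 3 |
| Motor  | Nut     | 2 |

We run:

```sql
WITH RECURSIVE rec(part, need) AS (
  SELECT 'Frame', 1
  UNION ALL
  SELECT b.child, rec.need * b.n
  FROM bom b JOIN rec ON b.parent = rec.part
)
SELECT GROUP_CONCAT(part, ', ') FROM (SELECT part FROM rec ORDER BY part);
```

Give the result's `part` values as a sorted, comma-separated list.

Bearing, Frame, Motor, Nut, Plate, Spring

Base: (Frame, need=1).
Iteration 1: components of {Frame} -> Motor = 1*5 = 5, Spring = 1*3 = 3.
Iteration 2: components of {Motor,Spring} -> Bearing = 5*1 = 5, Nut = 5*2 = 10, Plate = 3*3 = 9.
Iteration 3: no further components; recursion stops.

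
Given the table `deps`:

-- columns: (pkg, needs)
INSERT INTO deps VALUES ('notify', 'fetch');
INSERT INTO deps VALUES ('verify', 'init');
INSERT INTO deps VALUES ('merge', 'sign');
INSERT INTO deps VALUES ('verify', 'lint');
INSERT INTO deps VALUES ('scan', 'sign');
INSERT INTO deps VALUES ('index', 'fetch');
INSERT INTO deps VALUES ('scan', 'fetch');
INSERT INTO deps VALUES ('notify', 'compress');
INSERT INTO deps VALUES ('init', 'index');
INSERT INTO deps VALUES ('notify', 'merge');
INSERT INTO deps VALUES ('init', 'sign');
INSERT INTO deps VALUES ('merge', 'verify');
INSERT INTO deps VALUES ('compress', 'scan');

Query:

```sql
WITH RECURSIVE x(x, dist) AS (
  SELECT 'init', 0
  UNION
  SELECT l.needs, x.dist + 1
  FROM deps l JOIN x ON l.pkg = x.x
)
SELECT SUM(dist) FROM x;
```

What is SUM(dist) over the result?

4

Base: (init, dist=0).
Iteration 1: edges from {init} -> (index, dist=1), (sign, dist=1).
Iteration 2: edges from {index,sign} -> (fetch, dist=2).
Iteration 3: no outgoing edges from {fetch}; recursion stops.
SUM(dist) = 0 + 1 + 1 + 2 = 4.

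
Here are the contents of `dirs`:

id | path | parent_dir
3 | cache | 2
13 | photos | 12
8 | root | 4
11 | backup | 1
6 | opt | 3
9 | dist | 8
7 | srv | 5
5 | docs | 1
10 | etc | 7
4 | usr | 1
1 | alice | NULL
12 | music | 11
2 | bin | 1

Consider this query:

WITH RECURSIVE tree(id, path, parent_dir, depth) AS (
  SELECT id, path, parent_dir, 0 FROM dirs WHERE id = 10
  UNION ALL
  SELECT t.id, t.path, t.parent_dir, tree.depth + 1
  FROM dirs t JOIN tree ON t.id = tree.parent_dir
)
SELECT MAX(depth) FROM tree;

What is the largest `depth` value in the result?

3

Base: id=10 (etc), parent_dir=7, depth 0.
Iteration 1: join on id=7 -> srv (id 7, parent_dir=5, depth 1).
Iteration 2: join on id=5 -> docs (id 5, parent_dir=1, depth 2).
Iteration 3: join on id=1 -> alice (id 1, parent_dir=NULL, depth 3).
Iteration 4: parent_dir is NULL; no match; recursion stops.
depth values: 0, 1, 2, 3; the maximum is 3.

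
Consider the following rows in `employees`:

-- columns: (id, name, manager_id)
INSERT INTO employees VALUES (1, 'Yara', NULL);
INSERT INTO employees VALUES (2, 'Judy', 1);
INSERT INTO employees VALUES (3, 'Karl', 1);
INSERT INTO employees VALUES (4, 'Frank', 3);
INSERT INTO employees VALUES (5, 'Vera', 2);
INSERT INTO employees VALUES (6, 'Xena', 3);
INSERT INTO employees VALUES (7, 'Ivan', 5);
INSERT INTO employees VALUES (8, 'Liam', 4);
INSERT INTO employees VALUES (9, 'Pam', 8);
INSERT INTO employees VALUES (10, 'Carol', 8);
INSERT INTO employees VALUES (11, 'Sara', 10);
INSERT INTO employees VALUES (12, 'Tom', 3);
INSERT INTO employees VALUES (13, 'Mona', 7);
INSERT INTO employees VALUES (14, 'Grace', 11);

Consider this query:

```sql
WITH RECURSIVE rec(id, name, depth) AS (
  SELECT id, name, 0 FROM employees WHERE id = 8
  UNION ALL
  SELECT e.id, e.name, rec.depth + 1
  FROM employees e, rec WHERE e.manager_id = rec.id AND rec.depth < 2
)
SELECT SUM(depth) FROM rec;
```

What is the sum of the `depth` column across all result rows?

4

Base: id=8 (Liam) at depth 0.
Iteration 1: rows with manager_id in {8} -> Pam (id 9, depth 1), Carol (id 10, depth 1).
Iteration 2: rows with manager_id in {9,10} -> Sara (id 11, depth 2).
Iteration 3: depth < 2 fails for all current rows; recursion stops.
SUM(depth) = 0 + 1 + 1 + 2 = 4.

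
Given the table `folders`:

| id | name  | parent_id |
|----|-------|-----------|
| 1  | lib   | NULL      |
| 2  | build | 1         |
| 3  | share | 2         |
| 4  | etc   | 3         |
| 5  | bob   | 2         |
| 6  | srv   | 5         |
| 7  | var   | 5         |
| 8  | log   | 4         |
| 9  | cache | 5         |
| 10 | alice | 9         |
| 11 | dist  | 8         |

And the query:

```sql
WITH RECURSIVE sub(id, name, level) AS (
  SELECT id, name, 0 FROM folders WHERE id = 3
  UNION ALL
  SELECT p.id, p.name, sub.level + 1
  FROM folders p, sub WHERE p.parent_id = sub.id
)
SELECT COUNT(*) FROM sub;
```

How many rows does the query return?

Base: id=3 (share) at level 0.
Iteration 1: rows with parent_id in {3} -> etc (id 4, level 1).
Iteration 2: rows with parent_id in {4} -> log (id 8, level 2).
Iteration 3: rows with parent_id in {8} -> dist (id 11, level 3).
Iteration 4: no rows with parent_id in {11}; recursion stops.
Total rows emitted: 4.

4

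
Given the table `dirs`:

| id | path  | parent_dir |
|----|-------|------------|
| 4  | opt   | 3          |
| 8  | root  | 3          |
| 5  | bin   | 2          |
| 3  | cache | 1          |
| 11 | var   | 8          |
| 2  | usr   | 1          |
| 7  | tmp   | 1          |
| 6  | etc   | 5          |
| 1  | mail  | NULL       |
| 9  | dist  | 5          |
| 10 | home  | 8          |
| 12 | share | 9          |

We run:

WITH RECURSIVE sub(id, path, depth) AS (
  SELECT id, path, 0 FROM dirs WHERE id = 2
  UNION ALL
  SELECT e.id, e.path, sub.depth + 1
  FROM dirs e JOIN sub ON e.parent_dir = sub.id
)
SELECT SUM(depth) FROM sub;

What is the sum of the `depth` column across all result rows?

8

Base: id=2 (usr) at depth 0.
Iteration 1: rows with parent_dir in {2} -> bin (id 5, depth 1).
Iteration 2: rows with parent_dir in {5} -> etc (id 6, depth 2), dist (id 9, depth 2).
Iteration 3: rows with parent_dir in {6,9} -> share (id 12, depth 3).
Iteration 4: no rows with parent_dir in {12}; recursion stops.
SUM(depth) = 0 + 1 + 2 + 2 + 3 = 8.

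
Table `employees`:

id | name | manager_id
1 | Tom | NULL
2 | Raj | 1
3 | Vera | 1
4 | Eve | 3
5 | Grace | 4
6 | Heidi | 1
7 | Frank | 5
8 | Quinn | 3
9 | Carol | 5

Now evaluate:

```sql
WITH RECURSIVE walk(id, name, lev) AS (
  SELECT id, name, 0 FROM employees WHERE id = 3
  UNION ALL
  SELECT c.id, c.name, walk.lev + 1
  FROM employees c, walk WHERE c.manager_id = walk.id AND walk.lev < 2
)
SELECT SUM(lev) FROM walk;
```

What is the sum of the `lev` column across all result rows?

4

Base: id=3 (Vera) at lev 0.
Iteration 1: rows with manager_id in {3} -> Eve (id 4, lev 1), Quinn (id 8, lev 1).
Iteration 2: rows with manager_id in {4,8} -> Grace (id 5, lev 2).
Iteration 3: lev < 2 fails for all current rows; recursion stops.
SUM(lev) = 0 + 1 + 1 + 2 = 4.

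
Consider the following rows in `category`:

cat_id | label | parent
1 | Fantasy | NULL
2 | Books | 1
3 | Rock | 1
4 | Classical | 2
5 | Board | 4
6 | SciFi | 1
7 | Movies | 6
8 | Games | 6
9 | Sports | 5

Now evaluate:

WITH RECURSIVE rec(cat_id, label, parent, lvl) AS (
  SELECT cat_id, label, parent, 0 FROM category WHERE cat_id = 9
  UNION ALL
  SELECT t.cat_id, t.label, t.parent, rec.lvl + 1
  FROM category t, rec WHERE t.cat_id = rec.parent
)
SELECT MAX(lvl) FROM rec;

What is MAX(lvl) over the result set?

4

Base: cat_id=9 (Sports), parent=5, lvl 0.
Iteration 1: join on cat_id=5 -> Board (id 5, parent=4, lvl 1).
Iteration 2: join on cat_id=4 -> Classical (id 4, parent=2, lvl 2).
Iteration 3: join on cat_id=2 -> Books (id 2, parent=1, lvl 3).
Iteration 4: join on cat_id=1 -> Fantasy (id 1, parent=NULL, lvl 4).
Iteration 5: parent is NULL; no match; recursion stops.
lvl values: 0, 1, 2, 3, 4; the maximum is 4.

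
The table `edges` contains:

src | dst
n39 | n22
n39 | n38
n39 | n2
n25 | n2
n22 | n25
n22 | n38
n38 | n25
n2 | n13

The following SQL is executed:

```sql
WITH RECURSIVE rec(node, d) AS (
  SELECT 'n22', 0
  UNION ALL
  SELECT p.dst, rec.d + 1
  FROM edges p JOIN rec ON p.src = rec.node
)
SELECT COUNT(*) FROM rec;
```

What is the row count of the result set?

Base: (n22, d=0).
Iteration 1: edges from {n22} -> (n25, d=1), (n38, d=1).
Iteration 2: edges from {n25,n38} -> (n2, d=2), (n25, d=2).
Iteration 3: edges from {n2,n25} -> (n13, d=3), (n2, d=3).
Iteration 4: edges from {n13,n2} -> (n13, d=4).
Iteration 5: no outgoing edges from {n13}; recursion stops.
Total rows emitted: 8.

8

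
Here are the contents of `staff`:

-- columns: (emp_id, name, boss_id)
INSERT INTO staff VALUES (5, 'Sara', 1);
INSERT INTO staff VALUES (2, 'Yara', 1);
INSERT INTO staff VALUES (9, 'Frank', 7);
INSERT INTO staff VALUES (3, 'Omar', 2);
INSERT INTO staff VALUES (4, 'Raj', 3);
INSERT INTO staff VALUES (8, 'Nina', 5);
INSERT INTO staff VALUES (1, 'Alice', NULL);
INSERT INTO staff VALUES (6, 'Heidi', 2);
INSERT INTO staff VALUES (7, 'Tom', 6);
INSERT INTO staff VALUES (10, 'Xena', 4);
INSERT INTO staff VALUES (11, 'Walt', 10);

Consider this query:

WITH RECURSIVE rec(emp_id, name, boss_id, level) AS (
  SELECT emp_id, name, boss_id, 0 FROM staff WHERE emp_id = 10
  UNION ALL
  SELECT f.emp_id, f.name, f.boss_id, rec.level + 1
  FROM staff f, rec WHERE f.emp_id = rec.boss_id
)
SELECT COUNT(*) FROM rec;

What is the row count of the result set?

5

Base: emp_id=10 (Xena), boss_id=4, level 0.
Iteration 1: join on emp_id=4 -> Raj (id 4, boss_id=3, level 1).
Iteration 2: join on emp_id=3 -> Omar (id 3, boss_id=2, level 2).
Iteration 3: join on emp_id=2 -> Yara (id 2, boss_id=1, level 3).
Iteration 4: join on emp_id=1 -> Alice (id 1, boss_id=NULL, level 4).
Iteration 5: boss_id is NULL; no match; recursion stops.
Total rows emitted: 5.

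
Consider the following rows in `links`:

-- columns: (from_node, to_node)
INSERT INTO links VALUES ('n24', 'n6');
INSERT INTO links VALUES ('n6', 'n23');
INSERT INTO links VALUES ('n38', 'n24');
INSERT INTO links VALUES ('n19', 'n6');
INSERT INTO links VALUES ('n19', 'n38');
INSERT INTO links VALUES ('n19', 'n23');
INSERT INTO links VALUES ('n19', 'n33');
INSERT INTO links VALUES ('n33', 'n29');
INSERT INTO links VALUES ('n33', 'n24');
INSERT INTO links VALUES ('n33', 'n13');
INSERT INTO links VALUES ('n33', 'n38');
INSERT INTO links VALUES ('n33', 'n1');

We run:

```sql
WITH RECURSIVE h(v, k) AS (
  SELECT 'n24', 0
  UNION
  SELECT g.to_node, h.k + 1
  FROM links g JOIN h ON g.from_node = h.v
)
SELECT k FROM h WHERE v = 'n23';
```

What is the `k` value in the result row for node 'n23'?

2

Base: (n24, k=0).
Iteration 1: edges from {n24} -> (n6, k=1).
Iteration 2: edges from {n6} -> (n23, k=2).
Iteration 3: no outgoing edges from {n23}; recursion stops.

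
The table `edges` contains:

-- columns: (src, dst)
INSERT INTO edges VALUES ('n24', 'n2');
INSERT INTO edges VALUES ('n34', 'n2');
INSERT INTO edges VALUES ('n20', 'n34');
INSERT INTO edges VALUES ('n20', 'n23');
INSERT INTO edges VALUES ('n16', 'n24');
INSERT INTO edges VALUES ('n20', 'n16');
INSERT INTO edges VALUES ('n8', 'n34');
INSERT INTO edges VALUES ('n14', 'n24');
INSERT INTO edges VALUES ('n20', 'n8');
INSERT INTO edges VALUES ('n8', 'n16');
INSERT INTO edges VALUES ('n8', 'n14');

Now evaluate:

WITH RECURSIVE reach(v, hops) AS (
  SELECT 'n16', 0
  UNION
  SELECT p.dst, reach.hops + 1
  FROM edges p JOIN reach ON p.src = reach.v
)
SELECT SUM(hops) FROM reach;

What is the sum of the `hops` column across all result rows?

Base: (n16, hops=0).
Iteration 1: edges from {n16} -> (n24, hops=1).
Iteration 2: edges from {n24} -> (n2, hops=2).
Iteration 3: no outgoing edges from {n2}; recursion stops.
SUM(hops) = 0 + 1 + 2 = 3.

3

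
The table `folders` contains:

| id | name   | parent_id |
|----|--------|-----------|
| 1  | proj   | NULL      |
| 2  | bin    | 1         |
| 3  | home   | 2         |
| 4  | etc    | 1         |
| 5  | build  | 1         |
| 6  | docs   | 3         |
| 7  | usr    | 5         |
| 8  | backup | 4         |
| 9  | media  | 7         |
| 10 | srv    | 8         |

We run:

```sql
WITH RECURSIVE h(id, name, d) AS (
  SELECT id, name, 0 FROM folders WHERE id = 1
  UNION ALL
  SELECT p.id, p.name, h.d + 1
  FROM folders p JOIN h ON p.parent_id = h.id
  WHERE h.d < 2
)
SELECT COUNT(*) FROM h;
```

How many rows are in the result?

Base: id=1 (proj) at d 0.
Iteration 1: rows with parent_id in {1} -> bin (id 2, d 1), etc (id 4, d 1), build (id 5, d 1).
Iteration 2: rows with parent_id in {2,4,5} -> home (id 3, d 2), usr (id 7, d 2), backup (id 8, d 2).
Iteration 3: d < 2 fails for all current rows; recursion stops.
Total rows emitted: 7.

7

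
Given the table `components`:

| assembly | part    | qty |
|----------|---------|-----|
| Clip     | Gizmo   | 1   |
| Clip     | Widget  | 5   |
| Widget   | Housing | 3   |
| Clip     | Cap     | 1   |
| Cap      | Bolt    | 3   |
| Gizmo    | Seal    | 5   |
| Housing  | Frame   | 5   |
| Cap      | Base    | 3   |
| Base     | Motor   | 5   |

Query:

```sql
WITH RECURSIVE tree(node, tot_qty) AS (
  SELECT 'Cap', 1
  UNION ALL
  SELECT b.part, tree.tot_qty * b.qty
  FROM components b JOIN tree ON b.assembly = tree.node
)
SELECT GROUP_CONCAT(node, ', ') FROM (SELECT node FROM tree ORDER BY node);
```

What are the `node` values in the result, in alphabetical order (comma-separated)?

Base, Bolt, Cap, Motor

Base: (Cap, tot_qty=1).
Iteration 1: components of {Cap} -> Base = 1*3 = 3, Bolt = 1*3 = 3.
Iteration 2: components of {Base,Bolt} -> Motor = 3*5 = 15.
Iteration 3: no further components; recursion stops.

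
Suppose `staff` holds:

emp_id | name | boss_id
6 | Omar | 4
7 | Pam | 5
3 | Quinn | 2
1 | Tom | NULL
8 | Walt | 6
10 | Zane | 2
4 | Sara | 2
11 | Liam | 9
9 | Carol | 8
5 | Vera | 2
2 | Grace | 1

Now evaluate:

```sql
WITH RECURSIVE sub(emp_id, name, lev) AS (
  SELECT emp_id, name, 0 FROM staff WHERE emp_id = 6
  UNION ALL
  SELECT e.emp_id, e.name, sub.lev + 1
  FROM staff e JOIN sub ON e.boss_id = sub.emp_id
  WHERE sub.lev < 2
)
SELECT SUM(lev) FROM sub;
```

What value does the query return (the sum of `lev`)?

3

Base: emp_id=6 (Omar) at lev 0.
Iteration 1: rows with boss_id in {6} -> Walt (id 8, lev 1).
Iteration 2: rows with boss_id in {8} -> Carol (id 9, lev 2).
Iteration 3: lev < 2 fails for all current rows; recursion stops.
SUM(lev) = 0 + 1 + 2 = 3.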